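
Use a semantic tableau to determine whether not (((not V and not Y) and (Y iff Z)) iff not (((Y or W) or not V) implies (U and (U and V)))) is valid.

Not valid

Assume the negation and expand:
Initial set: {not not (((not V and not Y) and (Y iff Z)) iff not (((Y or W) or not V) implies (U and (U and V))))}.
not not (((not V and not Y) and (Y iff Z)) iff not (((Y or W) or not V) implies (U and (U and V)))): β-rule — branch into ((not V and not Y) and (Y iff Z)), not (((Y or W) or not V) implies (U and (U and V)))  //  not ((not V and not Y) and (Y iff Z)), not not (((Y or W) or not V) implies (U and (U and V))).
  branch 1 (add ((not V and not Y) and (Y iff Z)), not (((Y or W) or not V) implies (U and (U and V)))):
    ((not V and not Y) and (Y iff Z)): α-rule — add (not V and not Y), (Y iff Z).
    not (((Y or W) or not V) implies (U and (U and V))): α-rule — add ((Y or W) or not V), not (U and (U and V)).
    (not V and not Y): α-rule — add not V, not Y.
    (Y iff Z): β-rule — branch into Y, Z  //  not Y, not Z.
      branch 1.1 (add Y, Z):
        × closes — contains both Y and not Y.
      branch 1.2 (add not Y, not Z):
        ((Y or W) or not V): β-rule — branch into (Y or W)  //  not V.
          branch 1.2.1 (add (Y or W)):
            not (U and (U and V)): β-rule — branch into not U  //  not (U and V).
              branch 1.2.1.1 (add not U):
                (Y or W): β-rule — branch into Y  //  W.
                  branch 1.2.1.1.1 (add Y):
                    × closes — contains both Y and not Y.
                  branch 1.2.1.1.2 (add W):
                    ○ open, literals {U=0, V=0, W=1, Y=0, Z=0}.
              branch 1.2.1.2 (add not (U and V)):
                (Y or W): β-rule — branch into Y  //  W.
                  branch 1.2.1.2.1 (add Y):
                    × closes — contains both Y and not Y.
                  branch 1.2.1.2.2 (add W):
                    not (U and V): β-rule — branch into not U  //  not V.
                      branch 1.2.1.2.2.1 (add not U):
                        ○ open, literals {U=0, V=0, W=1, Y=0, Z=0}.
                      branch 1.2.1.2.2.2 (add not V):
                        ○ open, literals {V=0, W=1, Y=0, Z=0}.
          branch 1.2.2 (add not V):
            not (U and (U and V)): β-rule — branch into not U  //  not (U and V).
              branch 1.2.2.1 (add not U):
                ○ open, literals {U=0, V=0, Y=0, Z=0}.
              branch 1.2.2.2 (add not (U and V)):
                not (U and V): β-rule — branch into not U  //  not V.
                  branch 1.2.2.2.1 (add not U):
                    ○ open, literals {U=0, V=0, Y=0, Z=0}.
                  branch 1.2.2.2.2 (add not V):
                    ○ open, literals {V=0, Y=0, Z=0}.
  branch 2 (add not ((not V and not Y) and (Y iff Z)), not not (((Y or W) or not V) implies (U and (U and V)))):
    not ((not V and not Y) and (Y iff Z)): β-rule — branch into not (not V and not Y)  //  not (Y iff Z).
      branch 2.1 (add not (not V and not Y)):
        not not (((Y or W) or not V) implies (U and (U and V))): β-rule — branch into not ((Y or W) or not V)  //  (U and (U and V)).
          branch 2.1.1 (add not ((Y or W) or not V)):
            not ((Y or W) or not V): α-rule — add not (Y or W), not not V.
            not (Y or W): α-rule — add not Y, not W.
            not (not V and not Y): β-rule — branch into not not V  //  not not Y.
              branch 2.1.1.1 (add not not V):
                ○ open, literals {V=1, W=0, Y=0}.
              branch 2.1.1.2 (add not not Y):
                × closes — contains both Y and not Y.
          branch 2.1.2 (add (U and (U and V))):
            (U and (U and V)): α-rule — add U, (U and V).
            (U and V): α-rule — add U, V.
            not (not V and not Y): β-rule — branch into not not V  //  not not Y.
              branch 2.1.2.1 (add not not V):
                ○ open, literals {U=1, V=1}.
              branch 2.1.2.2 (add not not Y):
                ○ open, literals {U=1, V=1, Y=1}.
      branch 2.2 (add not (Y iff Z)):
        not not (((Y or W) or not V) implies (U and (U and V))): β-rule — branch into not ((Y or W) or not V)  //  (U and (U and V)).
          branch 2.2.1 (add not ((Y or W) or not V)):
            not ((Y or W) or not V): α-rule — add not (Y or W), not not V.
            not (Y or W): α-rule — add not Y, not W.
            not (Y iff Z): β-rule — branch into Y, not Z  //  not Y, Z.
              branch 2.2.1.1 (add Y, not Z):
                × closes — contains both Y and not Y.
              branch 2.2.1.2 (add not Y, Z):
                ○ open, literals {V=1, W=0, Y=0, Z=1}.
          branch 2.2.2 (add (U and (U and V))):
            (U and (U and V)): α-rule — add U, (U and V).
            (U and V): α-rule — add U, V.
            not (Y iff Z): β-rule — branch into Y, not Z  //  not Y, Z.
              branch 2.2.2.1 (add Y, not Z):
                ○ open, literals {U=1, V=1, Y=1, Z=0}.
              branch 2.2.2.2 (add not Y, Z):
                ○ open, literals {U=1, V=1, Y=0, Z=1}.
5 branches closed, 12 open.
An open branch gives a countermodel: U=0, V=0, W=1, Y=0, Z=0 (unmentioned atoms arbitrary); under it the original formula is false.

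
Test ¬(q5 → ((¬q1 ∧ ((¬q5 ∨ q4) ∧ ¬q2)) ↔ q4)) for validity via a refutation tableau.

Assume the negation and expand:
Initial set: {F ¬(q5 → ((¬q1 ∧ ((¬q5 ∨ q4) ∧ ¬q2)) ↔ q4))}.
F ¬(q5 → ((¬q1 ∧ ((¬q5 ∨ q4) ∧ ¬q2)) ↔ q4)): β-rule — branch into F q5  //  T ((¬q1 ∧ ((¬q5 ∨ q4) ∧ ¬q2)) ↔ q4).
  branch 1 (add F q5):
    ○ open, literals {q5=F}.
  branch 2 (add T ((¬q1 ∧ ((¬q5 ∨ q4) ∧ ¬q2)) ↔ q4)):
    T ((¬q1 ∧ ((¬q5 ∨ q4) ∧ ¬q2)) ↔ q4): β-rule — branch into T (¬q1 ∧ ((¬q5 ∨ q4) ∧ ¬q2)), T q4  //  F (¬q1 ∧ ((¬q5 ∨ q4) ∧ ¬q2)), F q4.
      branch 2.1 (add T (¬q1 ∧ ((¬q5 ∨ q4) ∧ ¬q2)), T q4):
        T (¬q1 ∧ ((¬q5 ∨ q4) ∧ ¬q2)): α-rule — add T ¬q1, T ((¬q5 ∨ q4) ∧ ¬q2).
        T ((¬q5 ∨ q4) ∧ ¬q2): α-rule — add T (¬q5 ∨ q4), T ¬q2.
        T (¬q5 ∨ q4): β-rule — branch into T ¬q5  //  T q4.
          branch 2.1.1 (add T ¬q5):
            ○ open, literals {q1=F, q2=F, q4=T, q5=F}.
          branch 2.1.2 (add T q4):
            ○ open, literals {q1=F, q2=F, q4=T}.
      branch 2.2 (add F (¬q1 ∧ ((¬q5 ∨ q4) ∧ ¬q2)), F q4):
        F (¬q1 ∧ ((¬q5 ∨ q4) ∧ ¬q2)): β-rule — branch into F ¬q1  //  F ((¬q5 ∨ q4) ∧ ¬q2).
          branch 2.2.1 (add F ¬q1):
            ○ open, literals {q1=T, q4=F}.
          branch 2.2.2 (add F ((¬q5 ∨ q4) ∧ ¬q2)):
            F ((¬q5 ∨ q4) ∧ ¬q2): β-rule — branch into F (¬q5 ∨ q4)  //  F ¬q2.
              branch 2.2.2.1 (add F (¬q5 ∨ q4)):
                F (¬q5 ∨ q4): α-rule — add F ¬q5, F q4.
                ○ open, literals {q4=F, q5=T}.
              branch 2.2.2.2 (add F ¬q2):
                ○ open, literals {q2=T, q4=F}.
0 branches closed, 6 open.
An open branch gives a countermodel: q5=F (unmentioned atoms arbitrary); under it the original formula is false.

Not valid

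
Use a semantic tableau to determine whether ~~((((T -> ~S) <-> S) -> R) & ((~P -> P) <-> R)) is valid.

Assume the negation and expand:
Initial set: {~~~((((T -> ~S) <-> S) -> R) & ((~P -> P) <-> R))}.
~~~((((T -> ~S) <-> S) -> R) & ((~P -> P) <-> R)): drop double negation, giving ~((((T -> ~S) <-> S) -> R) & ((~P -> P) <-> R)).
~((((T -> ~S) <-> S) -> R) & ((~P -> P) <-> R)): β-rule — branch into ~(((T -> ~S) <-> S) -> R)  //  ~((~P -> P) <-> R).
  branch 1 (add ~(((T -> ~S) <-> S) -> R)):
    ~(((T -> ~S) <-> S) -> R): α-rule — add ((T -> ~S) <-> S), ~R.
    ((T -> ~S) <-> S): β-rule — branch into (T -> ~S), S  //  ~(T -> ~S), ~S.
      branch 1.1 (add (T -> ~S), S):
        (T -> ~S): β-rule — branch into ~T  //  ~S.
          branch 1.1.1 (add ~T):
            ○ open, literals {R=0, S=1, T=0}.
          branch 1.1.2 (add ~S):
            × closes — contains both S and ~S.
      branch 1.2 (add ~(T -> ~S), ~S):
        ~(T -> ~S): α-rule — add T, ~~S.
        × closes — contains both S and ~S.
  branch 2 (add ~((~P -> P) <-> R)):
    ~((~P -> P) <-> R): β-rule — branch into (~P -> P), ~R  //  ~(~P -> P), R.
      branch 2.1 (add (~P -> P), ~R):
        (~P -> P): β-rule — branch into ~~P  //  P.
          branch 2.1.1 (add ~~P):
            ○ open, literals {P=1, R=0}.
          branch 2.1.2 (add P):
            ○ open, literals {P=1, R=0}.
      branch 2.2 (add ~(~P -> P), R):
        ~(~P -> P): α-rule — add ~P, ~P.
        ○ open, literals {P=0, R=1}.
2 branches closed, 4 open.
An open branch gives a countermodel: R=0, S=1, T=0 (unmentioned atoms arbitrary); under it the original formula is false.

Not valid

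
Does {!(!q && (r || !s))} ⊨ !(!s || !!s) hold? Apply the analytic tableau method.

No

Initial set: {!(!q && (r || !s)); !!(!s || !!s)}.
!(!q && (r || !s)): β-rule — branch into !!q  //  !(r || !s).
  branch 1 (add !!q):
    !!(!s || !!s): β-rule — branch into !s  //  !!s.
      branch 1.1 (add !s):
        ○ open, literals {q=1, s=0}.
      branch 1.2 (add !!s):
        !!s: drop double negation, giving s.
        ○ open, literals {q=1, s=1}.
  branch 2 (add !(r || !s)):
    !(r || !s): α-rule — add !r, !!s.
    !!(!s || !!s): β-rule — branch into !s  //  !!s.
      branch 2.1 (add !s):
        × closes — contains both s and !s.
      branch 2.2 (add !!s):
        !!s: drop double negation, giving s.
        ○ open, literals {r=0, s=1}.
1 branch closed, 3 open.
An open branch gives a countermodel: q=1, s=0 (unmentioned atoms arbitrary); the premises hold there but the conclusion fails.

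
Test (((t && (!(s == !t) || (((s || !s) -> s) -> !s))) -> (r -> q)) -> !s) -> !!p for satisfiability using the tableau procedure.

Satisfiable

Initial set: {T ((((t && (!(s == !t) || (((s || !s) -> s) -> !s))) -> (r -> q)) -> !s) -> !!p)}.
T ((((t && (!(s == !t) || (((s || !s) -> s) -> !s))) -> (r -> q)) -> !s) -> !!p): β-rule — branch into F (((t && (!(s == !t) || (((s || !s) -> s) -> !s))) -> (r -> q)) -> !s)  //  T !!p.
  branch 1 (add F (((t && (!(s == !t) || (((s || !s) -> s) -> !s))) -> (r -> q)) -> !s)):
    F (((t && (!(s == !t) || (((s || !s) -> s) -> !s))) -> (r -> q)) -> !s): α-rule — add T ((t && (!(s == !t) || (((s || !s) -> s) -> !s))) -> (r -> q)), F !s.
    T ((t && (!(s == !t) || (((s || !s) -> s) -> !s))) -> (r -> q)): β-rule — branch into F (t && (!(s == !t) || (((s || !s) -> s) -> !s)))  //  T (r -> q).
      branch 1.1 (add F (t && (!(s == !t) || (((s || !s) -> s) -> !s)))):
        F (t && (!(s == !t) || (((s || !s) -> s) -> !s))): β-rule — branch into F t  //  F (!(s == !t) || (((s || !s) -> s) -> !s)).
          branch 1.1.1 (add F t):
            ○ open, literals {s=T, t=F}.
          branch 1.1.2 (add F (!(s == !t) || (((s || !s) -> s) -> !s))):
            F (!(s == !t) || (((s || !s) -> s) -> !s)): α-rule — add F !(s == !t), F (((s || !s) -> s) -> !s).
            F (((s || !s) -> s) -> !s): α-rule — add T ((s || !s) -> s), F !s.
            F !(s == !t): β-rule — branch into T s, T !t  //  F s, F !t.
              branch 1.1.2.1 (add T s, T !t):
                T ((s || !s) -> s): β-rule — branch into F (s || !s)  //  T s.
                  branch 1.1.2.1.1 (add F (s || !s)):
                    F (s || !s): α-rule — add F s, F !s.
                    × closes — contains both s and !s.
                  branch 1.1.2.1.2 (add T s):
                    ○ open, literals {s=T, t=F}.
              branch 1.1.2.2 (add F s, F !t):
                × closes — contains both s and !s.
      branch 1.2 (add T (r -> q)):
        T (r -> q): β-rule — branch into F r  //  T q.
          branch 1.2.1 (add F r):
            ○ open, literals {r=F, s=T}.
          branch 1.2.2 (add T q):
            ○ open, literals {q=T, s=T}.
  branch 2 (add T !!p):
    T !!p: drop double negation, giving T p.
    ○ open, literals {p=T}.
2 branches closed, 5 open.
An open branch gives a satisfying assignment: s=T, t=F.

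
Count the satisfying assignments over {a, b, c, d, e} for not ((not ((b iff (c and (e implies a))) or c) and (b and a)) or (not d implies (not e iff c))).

Initial set: {not ((not ((b iff (c and (e implies a))) or c) and (b and a)) or (not d implies (not e iff c)))}.
not ((not ((b iff (c and (e implies a))) or c) and (b and a)) or (not d implies (not e iff c))): α-rule — add not (not ((b iff (c and (e implies a))) or c) and (b and a)), not (not d implies (not e iff c)).
not (not d implies (not e iff c)): α-rule — add not d, not (not e iff c).
not (not ((b iff (c and (e implies a))) or c) and (b and a)): β-rule — branch into not not ((b iff (c and (e implies a))) or c)  //  not (b and a).
  branch 1 (add not not ((b iff (c and (e implies a))) or c)):
    not (not e iff c): β-rule — branch into not e, not c  //  not not e, c.
      branch 1.1 (add not e, not c):
        not not ((b iff (c and (e implies a))) or c): β-rule — branch into (b iff (c and (e implies a)))  //  c.
          branch 1.1.1 (add (b iff (c and (e implies a)))):
            (b iff (c and (e implies a))): β-rule — branch into b, (c and (e implies a))  //  not b, not (c and (e implies a)).
              branch 1.1.1.1 (add b, (c and (e implies a))):
                (c and (e implies a)): α-rule — add c, (e implies a).
                × closes — contains both c and not c.
              branch 1.1.1.2 (add not b, not (c and (e implies a))):
                not (c and (e implies a)): β-rule — branch into not c  //  not (e implies a).
                  branch 1.1.1.2.1 (add not c):
                    ○ open, literals {b=0, c=0, d=0, e=0}.
                  branch 1.1.1.2.2 (add not (e implies a)):
                    not (e implies a): α-rule — add e, not a.
                    × closes — contains both e and not e.
          branch 1.1.2 (add c):
            × closes — contains both c and not c.
      branch 1.2 (add not not e, c):
        not not ((b iff (c and (e implies a))) or c): β-rule — branch into (b iff (c and (e implies a)))  //  c.
          branch 1.2.1 (add (b iff (c and (e implies a)))):
            (b iff (c and (e implies a))): β-rule — branch into b, (c and (e implies a))  //  not b, not (c and (e implies a)).
              branch 1.2.1.1 (add b, (c and (e implies a))):
                (c and (e implies a)): α-rule — add c, (e implies a).
                (e implies a): β-rule — branch into not e  //  a.
                  branch 1.2.1.1.1 (add not e):
                    × closes — contains both e and not e.
                  branch 1.2.1.1.2 (add a):
                    ○ open, literals {a=1, b=1, c=1, d=0, e=1}.
              branch 1.2.1.2 (add not b, not (c and (e implies a))):
                not (c and (e implies a)): β-rule — branch into not c  //  not (e implies a).
                  branch 1.2.1.2.1 (add not c):
                    × closes — contains both c and not c.
                  branch 1.2.1.2.2 (add not (e implies a)):
                    not (e implies a): α-rule — add e, not a.
                    ○ open, literals {a=0, b=0, c=1, d=0, e=1}.
          branch 1.2.2 (add c):
            ○ open, literals {c=1, d=0, e=1}.
  branch 2 (add not (b and a)):
    not (not e iff c): β-rule — branch into not e, not c  //  not not e, c.
      branch 2.1 (add not e, not c):
        not (b and a): β-rule — branch into not b  //  not a.
          branch 2.1.1 (add not b):
            ○ open, literals {b=0, c=0, d=0, e=0}.
          branch 2.1.2 (add not a):
            ○ open, literals {a=0, c=0, d=0, e=0}.
      branch 2.2 (add not not e, c):
        not (b and a): β-rule — branch into not b  //  not a.
          branch 2.2.1 (add not b):
            ○ open, literals {b=0, c=1, d=0, e=1}.
          branch 2.2.2 (add not a):
            ○ open, literals {a=0, c=1, d=0, e=1}.
5 branches closed, 8 open.
Each open branch fixes some atoms; the unmentioned ones are free. Counting distinct full assignments: branch {b=0, c=0, d=0, e=0} (a) contributes 2 new; branch {a=1, b=1, c=1, d=0, e=1} (none free) contributes 1 new; branch {a=0, b=0, c=1, d=0, e=1} (none free) contributes 1 new; branch {c=1, d=0, e=1} (a, b) contributes 2 new; branch {b=0, c=0, d=0, e=0} (a) contributes 0 new; branch {a=0, c=0, d=0, e=0} (b) contributes 1 new; branch {b=0, c=1, d=0, e=1} (a) contributes 0 new; branch {a=0, c=1, d=0, e=1} (b) contributes 0 new. Total: 7.

7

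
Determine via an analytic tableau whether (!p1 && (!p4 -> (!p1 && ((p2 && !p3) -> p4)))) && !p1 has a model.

Satisfiable

Initial set: {((!p1 && (!p4 -> (!p1 && ((p2 && !p3) -> p4)))) && !p1)}.
((!p1 && (!p4 -> (!p1 && ((p2 && !p3) -> p4)))) && !p1): α-rule — add (!p1 && (!p4 -> (!p1 && ((p2 && !p3) -> p4)))), !p1.
(!p1 && (!p4 -> (!p1 && ((p2 && !p3) -> p4)))): α-rule — add !p1, (!p4 -> (!p1 && ((p2 && !p3) -> p4))).
(!p4 -> (!p1 && ((p2 && !p3) -> p4))): β-rule — branch into !!p4  //  (!p1 && ((p2 && !p3) -> p4)).
  branch 1 (add !!p4):
    ○ open, literals {p1=0, p4=1}.
  branch 2 (add (!p1 && ((p2 && !p3) -> p4))):
    (!p1 && ((p2 && !p3) -> p4)): α-rule — add !p1, ((p2 && !p3) -> p4).
    ((p2 && !p3) -> p4): β-rule — branch into !(p2 && !p3)  //  p4.
      branch 2.1 (add !(p2 && !p3)):
        !(p2 && !p3): β-rule — branch into !p2  //  !!p3.
          branch 2.1.1 (add !p2):
            ○ open, literals {p1=0, p2=0}.
          branch 2.1.2 (add !!p3):
            ○ open, literals {p1=0, p3=1}.
      branch 2.2 (add p4):
        ○ open, literals {p1=0, p4=1}.
0 branches closed, 4 open.
An open branch gives a satisfying assignment: p1=0, p4=1.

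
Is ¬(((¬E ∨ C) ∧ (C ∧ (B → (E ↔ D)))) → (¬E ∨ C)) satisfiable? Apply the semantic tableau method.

Initial set: {¬(((¬E ∨ C) ∧ (C ∧ (B → (E ↔ D)))) → (¬E ∨ C))}.
¬(((¬E ∨ C) ∧ (C ∧ (B → (E ↔ D)))) → (¬E ∨ C)): α-rule — add ((¬E ∨ C) ∧ (C ∧ (B → (E ↔ D)))), ¬(¬E ∨ C).
((¬E ∨ C) ∧ (C ∧ (B → (E ↔ D)))): α-rule — add (¬E ∨ C), (C ∧ (B → (E ↔ D))).
¬(¬E ∨ C): α-rule — add ¬¬E, ¬C.
(C ∧ (B → (E ↔ D))): α-rule — add C, (B → (E ↔ D)).
× closes — contains both C and ¬C.
All 1 branch closes.
Every branch closed; the formula is unsatisfiable.

Unsatisfiable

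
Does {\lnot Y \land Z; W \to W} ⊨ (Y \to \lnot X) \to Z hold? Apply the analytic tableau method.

Initial set: {T (\lnot Y \land Z); T (W \to W); F ((Y \to \lnot X) \to Z)}.
T (\lnot Y \land Z): α-rule — add T \lnot Y, T Z.
F ((Y \to \lnot X) \to Z): α-rule — add T (Y \to \lnot X), F Z.
× closes — contains both Z and \lnot Z.
All 1 branch closes.
Every branch closed, so the premises entail the conclusion.

Yes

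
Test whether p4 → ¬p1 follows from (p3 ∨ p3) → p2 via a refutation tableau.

No

Initial set: {((p3 ∨ p3) → p2); ¬(p4 → ¬p1)}.
¬(p4 → ¬p1): α-rule — add p4, ¬¬p1.
((p3 ∨ p3) → p2): β-rule — branch into ¬(p3 ∨ p3)  //  p2.
  branch 1 (add ¬(p3 ∨ p3)):
    ¬(p3 ∨ p3): α-rule — add ¬p3, ¬p3.
    ○ open, literals {p1=T, p3=F, p4=T}.
  branch 2 (add p2):
    ○ open, literals {p1=T, p2=T, p4=T}.
0 branches closed, 2 open.
An open branch gives a countermodel: p1=T, p3=F, p4=T (unmentioned atoms arbitrary); the premises hold there but the conclusion fails.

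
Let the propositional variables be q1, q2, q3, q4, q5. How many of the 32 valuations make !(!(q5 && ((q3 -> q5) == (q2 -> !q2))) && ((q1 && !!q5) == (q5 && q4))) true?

12

Initial set: {!(!(q5 && ((q3 -> q5) == (q2 -> !q2))) && ((q1 && !!q5) == (q5 && q4)))}.
!(!(q5 && ((q3 -> q5) == (q2 -> !q2))) && ((q1 && !!q5) == (q5 && q4))): β-rule — branch into !!(q5 && ((q3 -> q5) == (q2 -> !q2)))  //  !((q1 && !!q5) == (q5 && q4)).
  branch 1 (add !!(q5 && ((q3 -> q5) == (q2 -> !q2)))):
    !!(q5 && ((q3 -> q5) == (q2 -> !q2))): α-rule — add q5, ((q3 -> q5) == (q2 -> !q2)).
    ((q3 -> q5) == (q2 -> !q2)): β-rule — branch into (q3 -> q5), (q2 -> !q2)  //  !(q3 -> q5), !(q2 -> !q2).
      branch 1.1 (add (q3 -> q5), (q2 -> !q2)):
        (q3 -> q5): β-rule — branch into !q3  //  q5.
          branch 1.1.1 (add !q3):
            (q2 -> !q2): β-rule — branch into !q2  //  !q2.
              branch 1.1.1.1 (add !q2):
                ○ open, literals {q2=0, q3=0, q5=1}.
              branch 1.1.1.2 (add !q2):
                ○ open, literals {q2=0, q3=0, q5=1}.
          branch 1.1.2 (add q5):
            (q2 -> !q2): β-rule — branch into !q2  //  !q2.
              branch 1.1.2.1 (add !q2):
                ○ open, literals {q2=0, q5=1}.
              branch 1.1.2.2 (add !q2):
                ○ open, literals {q2=0, q5=1}.
      branch 1.2 (add !(q3 -> q5), !(q2 -> !q2)):
        !(q3 -> q5): α-rule — add q3, !q5.
        × closes — contains both q5 and !q5.
  branch 2 (add !((q1 && !!q5) == (q5 && q4))):
    !((q1 && !!q5) == (q5 && q4)): β-rule — branch into (q1 && !!q5), !(q5 && q4)  //  !(q1 && !!q5), (q5 && q4).
      branch 2.1 (add (q1 && !!q5), !(q5 && q4)):
        (q1 && !!q5): α-rule — add q1, !!q5.
        !!q5: drop double negation, giving q5.
        !(q5 && q4): β-rule — branch into !q5  //  !q4.
          branch 2.1.1 (add !q5):
            × closes — contains both q5 and !q5.
          branch 2.1.2 (add !q4):
            ○ open, literals {q1=1, q4=0, q5=1}.
      branch 2.2 (add !(q1 && !!q5), (q5 && q4)):
        (q5 && q4): α-rule — add q5, q4.
        !(q1 && !!q5): β-rule — branch into !q1  //  !!!q5.
          branch 2.2.1 (add !q1):
            ○ open, literals {q1=0, q4=1, q5=1}.
          branch 2.2.2 (add !!!q5):
            !!!q5: drop double negation, giving !q5.
            × closes — contains both q5 and !q5.
3 branches closed, 6 open.
Each open branch fixes some atoms; the unmentioned ones are free. Counting distinct full assignments: branch {q2=0, q3=0, q5=1} (q1, q4) contributes 4 new; branch {q2=0, q3=0, q5=1} (q1, q4) contributes 0 new; branch {q2=0, q5=1} (q1, q3, q4) contributes 4 new; branch {q2=0, q5=1} (q1, q3, q4) contributes 0 new; branch {q1=1, q4=0, q5=1} (q2, q3) contributes 2 new; branch {q1=0, q4=1, q5=1} (q2, q3) contributes 2 new. Total: 12.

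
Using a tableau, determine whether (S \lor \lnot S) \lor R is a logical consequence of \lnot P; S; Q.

Yes

Initial set: {\lnot P; S; Q; \lnot ((S \lor \lnot S) \lor R)}.
\lnot ((S \lor \lnot S) \lor R): α-rule — add \lnot (S \lor \lnot S), \lnot R.
\lnot (S \lor \lnot S): α-rule — add \lnot S, \lnot \lnot S.
× closes — contains both S and \lnot S.
All 1 branch closes.
Every branch closed, so the premises entail the conclusion.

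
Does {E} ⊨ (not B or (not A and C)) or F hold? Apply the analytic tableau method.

Initial set: {E; not ((not B or (not A and C)) or F)}.
not ((not B or (not A and C)) or F): α-rule — add not (not B or (not A and C)), not F.
not (not B or (not A and C)): α-rule — add not not B, not (not A and C).
not (not A and C): β-rule — branch into not not A  //  not C.
  branch 1 (add not not A):
    ○ open, literals {A=T, B=T, E=T, F=F}.
  branch 2 (add not C):
    ○ open, literals {B=T, C=F, E=T, F=F}.
0 branches closed, 2 open.
An open branch gives a countermodel: A=T, B=T, E=T, F=F (unmentioned atoms arbitrary); the premises hold there but the conclusion fails.

No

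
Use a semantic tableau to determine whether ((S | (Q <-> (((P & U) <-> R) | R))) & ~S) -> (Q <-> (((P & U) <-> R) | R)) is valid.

Assume the negation and expand:
Initial set: {~(((S | (Q <-> (((P & U) <-> R) | R))) & ~S) -> (Q <-> (((P & U) <-> R) | R)))}.
~(((S | (Q <-> (((P & U) <-> R) | R))) & ~S) -> (Q <-> (((P & U) <-> R) | R))): α-rule — add ((S | (Q <-> (((P & U) <-> R) | R))) & ~S), ~(Q <-> (((P & U) <-> R) | R)).
((S | (Q <-> (((P & U) <-> R) | R))) & ~S): α-rule — add (S | (Q <-> (((P & U) <-> R) | R))), ~S.
~(Q <-> (((P & U) <-> R) | R)): β-rule — branch into Q, ~(((P & U) <-> R) | R)  //  ~Q, (((P & U) <-> R) | R).
  branch 1 (add Q, ~(((P & U) <-> R) | R)):
    ~(((P & U) <-> R) | R): α-rule — add ~((P & U) <-> R), ~R.
    (S | (Q <-> (((P & U) <-> R) | R))): β-rule — branch into S  //  (Q <-> (((P & U) <-> R) | R)).
      branch 1.1 (add S):
        × closes — contains both S and ~S.
      branch 1.2 (add (Q <-> (((P & U) <-> R) | R))):
        ~((P & U) <-> R): β-rule — branch into (P & U), ~R  //  ~(P & U), R.
          branch 1.2.1 (add (P & U), ~R):
            (P & U): α-rule — add P, U.
            (Q <-> (((P & U) <-> R) | R)): β-rule — branch into Q, (((P & U) <-> R) | R)  //  ~Q, ~(((P & U) <-> R) | R).
              branch 1.2.1.1 (add Q, (((P & U) <-> R) | R)):
                (((P & U) <-> R) | R): β-rule — branch into ((P & U) <-> R)  //  R.
                  branch 1.2.1.1.1 (add ((P & U) <-> R)):
                    ((P & U) <-> R): β-rule — branch into (P & U), R  //  ~(P & U), ~R.
                      branch 1.2.1.1.1.1 (add (P & U), R):
                        × closes — contains both R and ~R.
                      branch 1.2.1.1.1.2 (add ~(P & U), ~R):
                        ~(P & U): β-rule — branch into ~P  //  ~U.
                          branch 1.2.1.1.1.2.1 (add ~P):
                            × closes — contains both P and ~P.
                          branch 1.2.1.1.1.2.2 (add ~U):
                            × closes — contains both U and ~U.
                  branch 1.2.1.1.2 (add R):
                    × closes — contains both R and ~R.
              branch 1.2.1.2 (add ~Q, ~(((P & U) <-> R) | R)):
                × closes — contains both Q and ~Q.
          branch 1.2.2 (add ~(P & U), R):
            × closes — contains both R and ~R.
  branch 2 (add ~Q, (((P & U) <-> R) | R)):
    (S | (Q <-> (((P & U) <-> R) | R))): β-rule — branch into S  //  (Q <-> (((P & U) <-> R) | R)).
      branch 2.1 (add S):
        × closes — contains both S and ~S.
      branch 2.2 (add (Q <-> (((P & U) <-> R) | R))):
        (((P & U) <-> R) | R): β-rule — branch into ((P & U) <-> R)  //  R.
          branch 2.2.1 (add ((P & U) <-> R)):
            (Q <-> (((P & U) <-> R) | R)): β-rule — branch into Q, (((P & U) <-> R) | R)  //  ~Q, ~(((P & U) <-> R) | R).
              branch 2.2.1.1 (add Q, (((P & U) <-> R) | R)):
                × closes — contains both Q and ~Q.
              branch 2.2.1.2 (add ~Q, ~(((P & U) <-> R) | R)):
                ~(((P & U) <-> R) | R): α-rule — add ~((P & U) <-> R), ~R.
                ((P & U) <-> R): β-rule — branch into (P & U), R  //  ~(P & U), ~R.
                  branch 2.2.1.2.1 (add (P & U), R):
                    × closes — contains both R and ~R.
                  branch 2.2.1.2.2 (add ~(P & U), ~R):
                    ~((P & U) <-> R): β-rule — branch into (P & U), ~R  //  ~(P & U), R.
                      branch 2.2.1.2.2.1 (add (P & U), ~R):
                        (P & U): α-rule — add P, U.
                        ~(P & U): β-rule — branch into ~P  //  ~U.
                          branch 2.2.1.2.2.1.1 (add ~P):
                            × closes — contains both P and ~P.
                          branch 2.2.1.2.2.1.2 (add ~U):
                            × closes — contains both U and ~U.
                      branch 2.2.1.2.2.2 (add ~(P & U), R):
                        × closes — contains both R and ~R.
          branch 2.2.2 (add R):
            (Q <-> (((P & U) <-> R) | R)): β-rule — branch into Q, (((P & U) <-> R) | R)  //  ~Q, ~(((P & U) <-> R) | R).
              branch 2.2.2.1 (add Q, (((P & U) <-> R) | R)):
                × closes — contains both Q and ~Q.
              branch 2.2.2.2 (add ~Q, ~(((P & U) <-> R) | R)):
                ~(((P & U) <-> R) | R): α-rule — add ~((P & U) <-> R), ~R.
                × closes — contains both R and ~R.
All 15 branches close.
Every branch closed, so the negation is unsatisfiable and the formula is valid.

Valid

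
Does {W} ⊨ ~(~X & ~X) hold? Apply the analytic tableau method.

No

Initial set: {W; ~~(~X & ~X)}.
~~(~X & ~X): α-rule — add ~X, ~X.
○ open, literals {W=true, X=false}.
0 branches closed, 1 open.
An open branch gives a countermodel: W=true, X=false (unmentioned atoms arbitrary); the premises hold there but the conclusion fails.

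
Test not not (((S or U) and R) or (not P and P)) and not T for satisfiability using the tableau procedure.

Satisfiable

Initial set: {(not not (((S or U) and R) or (not P and P)) and not T)}.
(not not (((S or U) and R) or (not P and P)) and not T): α-rule — add not not (((S or U) and R) or (not P and P)), not T.
not not (((S or U) and R) or (not P and P)): drop double negation, giving (((S or U) and R) or (not P and P)).
(((S or U) and R) or (not P and P)): β-rule — branch into ((S or U) and R)  //  (not P and P).
  branch 1 (add ((S or U) and R)):
    ((S or U) and R): α-rule — add (S or U), R.
    (S or U): β-rule — branch into S  //  U.
      branch 1.1 (add S):
        ○ open, literals {R=true, S=true, T=false}.
      branch 1.2 (add U):
        ○ open, literals {R=true, T=false, U=true}.
  branch 2 (add (not P and P)):
    (not P and P): α-rule — add not P, P.
    × closes — contains both P and not P.
1 branch closed, 2 open.
An open branch gives a satisfying assignment: R=true, S=true, T=false.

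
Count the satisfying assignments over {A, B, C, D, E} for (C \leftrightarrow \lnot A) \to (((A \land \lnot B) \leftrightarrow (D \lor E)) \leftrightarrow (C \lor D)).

22

Initial set: {T ((C \leftrightarrow \lnot A) \to (((A \land \lnot B) \leftrightarrow (D \lor E)) \leftrightarrow (C \lor D)))}.
T ((C \leftrightarrow \lnot A) \to (((A \land \lnot B) \leftrightarrow (D \lor E)) \leftrightarrow (C \lor D))): β-rule — branch into F (C \leftrightarrow \lnot A)  //  T (((A \land \lnot B) \leftrightarrow (D \lor E)) \leftrightarrow (C \lor D)).
  branch 1 (add F (C \leftrightarrow \lnot A)):
    F (C \leftrightarrow \lnot A): β-rule — branch into T C, F \lnot A  //  F C, T \lnot A.
      branch 1.1 (add T C, F \lnot A):
        ○ open, literals {A=1, C=1}.
      branch 1.2 (add F C, T \lnot A):
        ○ open, literals {A=0, C=0}.
  branch 2 (add T (((A \land \lnot B) \leftrightarrow (D \lor E)) \leftrightarrow (C \lor D))):
    T (((A \land \lnot B) \leftrightarrow (D \lor E)) \leftrightarrow (C \lor D)): β-rule — branch into T ((A \land \lnot B) \leftrightarrow (D \lor E)), T (C \lor D)  //  F ((A \land \lnot B) \leftrightarrow (D \lor E)), F (C \lor D).
      branch 2.1 (add T ((A \land \lnot B) \leftrightarrow (D \lor E)), T (C \lor D)):
        T ((A \land \lnot B) \leftrightarrow (D \lor E)): β-rule — branch into T (A \land \lnot B), T (D \lor E)  //  F (A \land \lnot B), F (D \lor E).
          branch 2.1.1 (add T (A \land \lnot B), T (D \lor E)):
            T (A \land \lnot B): α-rule — add T A, T \lnot B.
            T (C \lor D): β-rule — branch into T C  //  T D.
              branch 2.1.1.1 (add T C):
                T (D \lor E): β-rule — branch into T D  //  T E.
                  branch 2.1.1.1.1 (add T D):
                    ○ open, literals {A=1, B=0, C=1, D=1}.
                  branch 2.1.1.1.2 (add T E):
                    ○ open, literals {A=1, B=0, C=1, E=1}.
              branch 2.1.1.2 (add T D):
                T (D \lor E): β-rule — branch into T D  //  T E.
                  branch 2.1.1.2.1 (add T D):
                    ○ open, literals {A=1, B=0, D=1}.
                  branch 2.1.1.2.2 (add T E):
                    ○ open, literals {A=1, B=0, D=1, E=1}.
          branch 2.1.2 (add F (A \land \lnot B), F (D \lor E)):
            F (D \lor E): α-rule — add F D, F E.
            T (C \lor D): β-rule — branch into T C  //  T D.
              branch 2.1.2.1 (add T C):
                F (A \land \lnot B): β-rule — branch into F A  //  F \lnot B.
                  branch 2.1.2.1.1 (add F A):
                    ○ open, literals {A=0, C=1, D=0, E=0}.
                  branch 2.1.2.1.2 (add F \lnot B):
                    ○ open, literals {B=1, C=1, D=0, E=0}.
              branch 2.1.2.2 (add T D):
                × closes — contains both D and \lnot D.
      branch 2.2 (add F ((A \land \lnot B) \leftrightarrow (D \lor E)), F (C \lor D)):
        F (C \lor D): α-rule — add F C, F D.
        F ((A \land \lnot B) \leftrightarrow (D \lor E)): β-rule — branch into T (A \land \lnot B), F (D \lor E)  //  F (A \land \lnot B), T (D \lor E).
          branch 2.2.1 (add T (A \land \lnot B), F (D \lor E)):
            T (A \land \lnot B): α-rule — add T A, T \lnot B.
            F (D \lor E): α-rule — add F D, F E.
            ○ open, literals {A=1, B=0, C=0, D=0, E=0}.
          branch 2.2.2 (add F (A \land \lnot B), T (D \lor E)):
            F (A \land \lnot B): β-rule — branch into F A  //  F \lnot B.
              branch 2.2.2.1 (add F A):
                T (D \lor E): β-rule — branch into T D  //  T E.
                  branch 2.2.2.1.1 (add T D):
                    × closes — contains both D and \lnot D.
                  branch 2.2.2.1.2 (add T E):
                    ○ open, literals {A=0, C=0, D=0, E=1}.
              branch 2.2.2.2 (add F \lnot B):
                T (D \lor E): β-rule — branch into T D  //  T E.
                  branch 2.2.2.2.1 (add T D):
                    × closes — contains both D and \lnot D.
                  branch 2.2.2.2.2 (add T E):
                    ○ open, literals {B=1, C=0, D=0, E=1}.
3 branches closed, 11 open.
Each open branch fixes some atoms; the unmentioned ones are free. Counting distinct full assignments: branch {A=1, C=1} (B, D, E) contributes 8 new; branch {A=0, C=0} (B, D, E) contributes 8 new; branch {A=1, B=0, C=1, D=1} (E) contributes 0 new; branch {A=1, B=0, C=1, E=1} (D) contributes 0 new; branch {A=1, B=0, D=1} (C, E) contributes 2 new; branch {A=1, B=0, D=1, E=1} (C) contributes 0 new; branch {A=0, C=1, D=0, E=0} (B) contributes 2 new; branch {B=1, C=1, D=0, E=0} (A) contributes 0 new; branch {A=1, B=0, C=0, D=0, E=0} (none free) contributes 1 new; branch {A=0, C=0, D=0, E=1} (B) contributes 0 new; branch {B=1, C=0, D=0, E=1} (A) contributes 1 new. Total: 22.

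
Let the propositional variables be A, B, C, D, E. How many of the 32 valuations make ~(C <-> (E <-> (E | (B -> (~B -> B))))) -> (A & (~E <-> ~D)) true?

20

Initial set: {(~(C <-> (E <-> (E | (B -> (~B -> B))))) -> (A & (~E <-> ~D)))}.
(~(C <-> (E <-> (E | (B -> (~B -> B))))) -> (A & (~E <-> ~D))): β-rule — branch into ~~(C <-> (E <-> (E | (B -> (~B -> B)))))  //  (A & (~E <-> ~D)).
  branch 1 (add ~~(C <-> (E <-> (E | (B -> (~B -> B)))))):
    ~~(C <-> (E <-> (E | (B -> (~B -> B))))): β-rule — branch into C, (E <-> (E | (B -> (~B -> B))))  //  ~C, ~(E <-> (E | (B -> (~B -> B)))).
      branch 1.1 (add C, (E <-> (E | (B -> (~B -> B))))):
        (E <-> (E | (B -> (~B -> B)))): β-rule — branch into E, (E | (B -> (~B -> B)))  //  ~E, ~(E | (B -> (~B -> B))).
          branch 1.1.1 (add E, (E | (B -> (~B -> B)))):
            (E | (B -> (~B -> B))): β-rule — branch into E  //  (B -> (~B -> B)).
              branch 1.1.1.1 (add E):
                ○ open, literals {C=T, E=T}.
              branch 1.1.1.2 (add (B -> (~B -> B))):
                (B -> (~B -> B)): β-rule — branch into ~B  //  (~B -> B).
                  branch 1.1.1.2.1 (add ~B):
                    ○ open, literals {B=F, C=T, E=T}.
                  branch 1.1.1.2.2 (add (~B -> B)):
                    (~B -> B): β-rule — branch into ~~B  //  B.
                      branch 1.1.1.2.2.1 (add ~~B):
                        ○ open, literals {B=T, C=T, E=T}.
                      branch 1.1.1.2.2.2 (add B):
                        ○ open, literals {B=T, C=T, E=T}.
          branch 1.1.2 (add ~E, ~(E | (B -> (~B -> B)))):
            ~(E | (B -> (~B -> B))): α-rule — add ~E, ~(B -> (~B -> B)).
            ~(B -> (~B -> B)): α-rule — add B, ~(~B -> B).
            ~(~B -> B): α-rule — add ~B, ~B.
            × closes — contains both B and ~B.
      branch 1.2 (add ~C, ~(E <-> (E | (B -> (~B -> B))))):
        ~(E <-> (E | (B -> (~B -> B)))): β-rule — branch into E, ~(E | (B -> (~B -> B)))  //  ~E, (E | (B -> (~B -> B))).
          branch 1.2.1 (add E, ~(E | (B -> (~B -> B)))):
            ~(E | (B -> (~B -> B))): α-rule — add ~E, ~(B -> (~B -> B)).
            × closes — contains both E and ~E.
          branch 1.2.2 (add ~E, (E | (B -> (~B -> B)))):
            (E | (B -> (~B -> B))): β-rule — branch into E  //  (B -> (~B -> B)).
              branch 1.2.2.1 (add E):
                × closes — contains both E and ~E.
              branch 1.2.2.2 (add (B -> (~B -> B))):
                (B -> (~B -> B)): β-rule — branch into ~B  //  (~B -> B).
                  branch 1.2.2.2.1 (add ~B):
                    ○ open, literals {B=F, C=F, E=F}.
                  branch 1.2.2.2.2 (add (~B -> B)):
                    (~B -> B): β-rule — branch into ~~B  //  B.
                      branch 1.2.2.2.2.1 (add ~~B):
                        ○ open, literals {B=T, C=F, E=F}.
                      branch 1.2.2.2.2.2 (add B):
                        ○ open, literals {B=T, C=F, E=F}.
  branch 2 (add (A & (~E <-> ~D))):
    (A & (~E <-> ~D)): α-rule — add A, (~E <-> ~D).
    (~E <-> ~D): β-rule — branch into ~E, ~D  //  ~~E, ~~D.
      branch 2.1 (add ~E, ~D):
        ○ open, literals {A=T, D=F, E=F}.
      branch 2.2 (add ~~E, ~~D):
        ○ open, literals {A=T, D=T, E=T}.
3 branches closed, 9 open.
Each open branch fixes some atoms; the unmentioned ones are free. Counting distinct full assignments: branch {C=T, E=T} (A, B, D) contributes 8 new; branch {B=F, C=T, E=T} (A, D) contributes 0 new; branch {B=T, C=T, E=T} (A, D) contributes 0 new; branch {B=T, C=T, E=T} (A, D) contributes 0 new; branch {B=F, C=F, E=F} (A, D) contributes 4 new; branch {B=T, C=F, E=F} (A, D) contributes 4 new; branch {B=T, C=F, E=F} (A, D) contributes 0 new; branch {A=T, D=F, E=F} (B, C) contributes 2 new; branch {A=T, D=T, E=T} (B, C) contributes 2 new. Total: 20.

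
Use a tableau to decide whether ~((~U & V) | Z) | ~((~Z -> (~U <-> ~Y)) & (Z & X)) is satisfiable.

Satisfiable

Initial set: {(~((~U & V) | Z) | ~((~Z -> (~U <-> ~Y)) & (Z & X)))}.
(~((~U & V) | Z) | ~((~Z -> (~U <-> ~Y)) & (Z & X))): β-rule — branch into ~((~U & V) | Z)  //  ~((~Z -> (~U <-> ~Y)) & (Z & X)).
  branch 1 (add ~((~U & V) | Z)):
    ~((~U & V) | Z): α-rule — add ~(~U & V), ~Z.
    ~(~U & V): β-rule — branch into ~~U  //  ~V.
      branch 1.1 (add ~~U):
        ○ open, literals {U=true, Z=false}.
      branch 1.2 (add ~V):
        ○ open, literals {V=false, Z=false}.
  branch 2 (add ~((~Z -> (~U <-> ~Y)) & (Z & X))):
    ~((~Z -> (~U <-> ~Y)) & (Z & X)): β-rule — branch into ~(~Z -> (~U <-> ~Y))  //  ~(Z & X).
      branch 2.1 (add ~(~Z -> (~U <-> ~Y))):
        ~(~Z -> (~U <-> ~Y)): α-rule — add ~Z, ~(~U <-> ~Y).
        ~(~U <-> ~Y): β-rule — branch into ~U, ~~Y  //  ~~U, ~Y.
          branch 2.1.1 (add ~U, ~~Y):
            ○ open, literals {U=false, Y=true, Z=false}.
          branch 2.1.2 (add ~~U, ~Y):
            ○ open, literals {U=true, Y=false, Z=false}.
      branch 2.2 (add ~(Z & X)):
        ~(Z & X): β-rule — branch into ~Z  //  ~X.
          branch 2.2.1 (add ~Z):
            ○ open, literals {Z=false}.
          branch 2.2.2 (add ~X):
            ○ open, literals {X=false}.
0 branches closed, 6 open.
An open branch gives a satisfying assignment: U=true, Z=false.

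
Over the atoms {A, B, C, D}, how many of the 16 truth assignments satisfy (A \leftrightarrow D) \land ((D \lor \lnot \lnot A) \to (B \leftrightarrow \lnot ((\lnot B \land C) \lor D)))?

6

Initial set: {((A \leftrightarrow D) \land ((D \lor \lnot \lnot A) \to (B \leftrightarrow \lnot ((\lnot B \land C) \lor D))))}.
((A \leftrightarrow D) \land ((D \lor \lnot \lnot A) \to (B \leftrightarrow \lnot ((\lnot B \land C) \lor D)))): α-rule — add (A \leftrightarrow D), ((D \lor \lnot \lnot A) \to (B \leftrightarrow \lnot ((\lnot B \land C) \lor D))).
(A \leftrightarrow D): β-rule — branch into A, D  //  \lnot A, \lnot D.
  branch 1 (add A, D):
    ((D \lor \lnot \lnot A) \to (B \leftrightarrow \lnot ((\lnot B \land C) \lor D))): β-rule — branch into \lnot (D \lor \lnot \lnot A)  //  (B \leftrightarrow \lnot ((\lnot B \land C) \lor D)).
      branch 1.1 (add \lnot (D \lor \lnot \lnot A)):
        \lnot (D \lor \lnot \lnot A): α-rule — add \lnot D, \lnot \lnot \lnot A.
        × closes — contains both D and \lnot D.
      branch 1.2 (add (B \leftrightarrow \lnot ((\lnot B \land C) \lor D))):
        (B \leftrightarrow \lnot ((\lnot B \land C) \lor D)): β-rule — branch into B, \lnot ((\lnot B \land C) \lor D)  //  \lnot B, \lnot \lnot ((\lnot B \land C) \lor D).
          branch 1.2.1 (add B, \lnot ((\lnot B \land C) \lor D)):
            \lnot ((\lnot B \land C) \lor D): α-rule — add \lnot (\lnot B \land C), \lnot D.
            × closes — contains both D and \lnot D.
          branch 1.2.2 (add \lnot B, \lnot \lnot ((\lnot B \land C) \lor D)):
            \lnot \lnot ((\lnot B \land C) \lor D): β-rule — branch into (\lnot B \land C)  //  D.
              branch 1.2.2.1 (add (\lnot B \land C)):
                (\lnot B \land C): α-rule — add \lnot B, C.
                ○ open, literals {A=1, B=0, C=1, D=1}.
              branch 1.2.2.2 (add D):
                ○ open, literals {A=1, B=0, D=1}.
  branch 2 (add \lnot A, \lnot D):
    ((D \lor \lnot \lnot A) \to (B \leftrightarrow \lnot ((\lnot B \land C) \lor D))): β-rule — branch into \lnot (D \lor \lnot \lnot A)  //  (B \leftrightarrow \lnot ((\lnot B \land C) \lor D)).
      branch 2.1 (add \lnot (D \lor \lnot \lnot A)):
        \lnot (D \lor \lnot \lnot A): α-rule — add \lnot D, \lnot \lnot \lnot A.
        \lnot \lnot \lnot A: drop double negation, giving \lnot A.
        ○ open, literals {A=0, D=0}.
      branch 2.2 (add (B \leftrightarrow \lnot ((\lnot B \land C) \lor D))):
        (B \leftrightarrow \lnot ((\lnot B \land C) \lor D)): β-rule — branch into B, \lnot ((\lnot B \land C) \lor D)  //  \lnot B, \lnot \lnot ((\lnot B \land C) \lor D).
          branch 2.2.1 (add B, \lnot ((\lnot B \land C) \lor D)):
            \lnot ((\lnot B \land C) \lor D): α-rule — add \lnot (\lnot B \land C), \lnot D.
            \lnot (\lnot B \land C): β-rule — branch into \lnot \lnot B  //  \lnot C.
              branch 2.2.1.1 (add \lnot \lnot B):
                ○ open, literals {A=0, B=1, D=0}.
              branch 2.2.1.2 (add \lnot C):
                ○ open, literals {A=0, B=1, C=0, D=0}.
          branch 2.2.2 (add \lnot B, \lnot \lnot ((\lnot B \land C) \lor D)):
            \lnot \lnot ((\lnot B \land C) \lor D): β-rule — branch into (\lnot B \land C)  //  D.
              branch 2.2.2.1 (add (\lnot B \land C)):
                (\lnot B \land C): α-rule — add \lnot B, C.
                ○ open, literals {A=0, B=0, C=1, D=0}.
              branch 2.2.2.2 (add D):
                × closes — contains both D and \lnot D.
3 branches closed, 6 open.
Each open branch fixes some atoms; the unmentioned ones are free. Counting distinct full assignments: branch {A=1, B=0, C=1, D=1} (none free) contributes 1 new; branch {A=1, B=0, D=1} (C) contributes 1 new; branch {A=0, D=0} (B, C) contributes 4 new; branch {A=0, B=1, D=0} (C) contributes 0 new; branch {A=0, B=1, C=0, D=0} (none free) contributes 0 new; branch {A=0, B=0, C=1, D=0} (none free) contributes 0 new. Total: 6.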